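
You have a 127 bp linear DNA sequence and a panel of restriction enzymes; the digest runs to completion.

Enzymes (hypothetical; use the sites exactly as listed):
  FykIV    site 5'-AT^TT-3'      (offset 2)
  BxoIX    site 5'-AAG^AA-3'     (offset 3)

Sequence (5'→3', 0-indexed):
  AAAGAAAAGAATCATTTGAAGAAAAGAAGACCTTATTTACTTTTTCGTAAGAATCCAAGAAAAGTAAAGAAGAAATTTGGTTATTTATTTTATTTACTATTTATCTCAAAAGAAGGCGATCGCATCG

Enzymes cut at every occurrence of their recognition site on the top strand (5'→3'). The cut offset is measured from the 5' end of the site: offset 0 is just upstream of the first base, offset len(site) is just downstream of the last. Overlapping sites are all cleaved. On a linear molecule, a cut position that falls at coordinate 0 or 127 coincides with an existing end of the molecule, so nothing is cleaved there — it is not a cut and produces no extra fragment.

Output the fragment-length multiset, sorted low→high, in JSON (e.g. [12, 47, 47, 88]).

Site scan:
  FykIV ATTT/2: at [13, 34, 74, 82, 86, 91, 98] ⇒ [15, 36, 76, 84, 88, 93, 100]
  BxoIX AAGAA/3: at [1, 6, 18, 23, 48, 56, 66, 69, 109] ⇒ [4, 9, 21, 26, 51, 59, 69, 72, 112]

Pooled cuts: [4, 9, 15, 21, 26, 36, 51, 59, 69, 72, 76, 84, 88, 93, 100, 112]

Fragments:
  [0,4): 4 bp
  [4,9): 5 bp
  [9,15): 6 bp
  [15,21): 6 bp
  [21,26): 5 bp
  [26,36): 10 bp
  [36,51): 15 bp
  [51,59): 8 bp
  [59,69): 10 bp
  [69,72): 3 bp
  [72,76): 4 bp
  [76,84): 8 bp
  [84,88): 4 bp
  [88,93): 5 bp
  [93,100): 7 bp
  [100,112): 12 bp
  [112,127): 15 bp

[3,4,4,4,5,5,5,6,6,7,8,8,10,10,12,15,15]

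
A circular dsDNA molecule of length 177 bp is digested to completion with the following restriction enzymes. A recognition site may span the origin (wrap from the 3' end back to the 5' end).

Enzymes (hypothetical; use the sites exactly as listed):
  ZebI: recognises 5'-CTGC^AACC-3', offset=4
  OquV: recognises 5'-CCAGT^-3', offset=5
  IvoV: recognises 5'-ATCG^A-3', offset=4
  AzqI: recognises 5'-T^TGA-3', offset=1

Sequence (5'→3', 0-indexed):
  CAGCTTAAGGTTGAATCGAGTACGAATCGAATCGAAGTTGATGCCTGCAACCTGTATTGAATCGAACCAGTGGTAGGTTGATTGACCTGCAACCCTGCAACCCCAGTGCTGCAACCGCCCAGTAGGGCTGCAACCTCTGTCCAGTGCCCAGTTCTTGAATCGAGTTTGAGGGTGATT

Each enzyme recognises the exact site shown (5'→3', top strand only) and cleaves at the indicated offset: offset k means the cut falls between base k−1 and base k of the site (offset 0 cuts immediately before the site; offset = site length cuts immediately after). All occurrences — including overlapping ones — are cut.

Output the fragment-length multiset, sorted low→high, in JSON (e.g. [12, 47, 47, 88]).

Site scan:
  ZebI CTGCAACC/4: at [44, 86, 94, 108, 127] ⇒ [48, 90, 98, 112, 131]
  OquV CCAGT/5: at [66, 102, 118, 140, 147] ⇒ [71, 107, 123, 145, 152]
  IvoV ATCGA/4: at [14, 25, 30, 60, 158] ⇒ [18, 29, 34, 64, 162]
  AzqI TTGA/1: at [10, 37, 56, 77, 81, 154, 165] ⇒ [11, 38, 57, 78, 82, 155, 166]

All cut coordinates (distinct, sorted): [11, 18, 29, 34, 38, 48, 57, 64, 71, 78, 82, 90, 98, 107, 112, 123, 131, 145, 152, 155, 162, 166]

Fragment lengths:
  11→18: 7 bp
  18→29: 11 bp
  29→34: 5 bp
  34→38: 4 bp
  38→48: 10 bp
  48→57: 9 bp
  57→64: 7 bp
  64→71: 7 bp
  71→78: 7 bp
  78→82: 4 bp
  82→90: 8 bp
  90→98: 8 bp
  98→107: 9 bp
  107→112: 5 bp
  112→123: 11 bp
  123→131: 8 bp
  131→145: 14 bp
  145→152: 7 bp
  152→155: 3 bp
  155→162: 7 bp
  162→166: 4 bp
  166→11 (wrap): 177-166+11 = 22 bp

[3,4,4,4,5,5,7,7,7,7,7,7,8,8,8,9,9,10,11,11,14,22]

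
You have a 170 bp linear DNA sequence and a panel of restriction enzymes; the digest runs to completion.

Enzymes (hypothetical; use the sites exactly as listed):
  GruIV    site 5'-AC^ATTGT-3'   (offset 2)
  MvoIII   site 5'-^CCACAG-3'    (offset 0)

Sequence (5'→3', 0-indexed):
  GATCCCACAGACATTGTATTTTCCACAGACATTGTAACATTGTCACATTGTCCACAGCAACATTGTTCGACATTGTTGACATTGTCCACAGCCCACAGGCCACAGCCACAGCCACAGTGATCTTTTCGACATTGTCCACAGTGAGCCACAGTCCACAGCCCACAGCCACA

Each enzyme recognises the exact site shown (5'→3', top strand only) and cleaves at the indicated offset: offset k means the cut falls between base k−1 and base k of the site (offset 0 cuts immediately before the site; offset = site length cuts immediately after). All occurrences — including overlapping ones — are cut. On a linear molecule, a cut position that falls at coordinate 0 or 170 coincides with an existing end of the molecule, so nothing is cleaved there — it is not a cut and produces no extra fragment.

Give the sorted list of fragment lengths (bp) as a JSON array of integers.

[4,5,5,5,6,6,7,7,7,7,8,8,8,8,9,10,10,10,10,11,19]

Per-enzyme occurrences:
  GruIV (ACATTGT, off=2): starts [10, 28, 36, 44, 59, 69, 78, 128] → cuts [12, 30, 38, 46, 61, 71, 80, 130]
  MvoIII (CCACAG, off=0): starts [4, 22, 51, 85, 92, 99, 105, 111, 135, 145, 152, 159] → cuts [4, 22, 51, 85, 92, 99, 105, 111, 135, 145, 152, 159]

Pooled cuts: [4, 12, 22, 30, 38, 46, 51, 61, 71, 80, 85, 92, 99, 105, 111, 130, 135, 145, 152, 159]

Fragments:
  [0,4): 4 bp
  [4,12): 8 bp
  [12,22): 10 bp
  [22,30): 8 bp
  [30,38): 8 bp
  [38,46): 8 bp
  [46,51): 5 bp
  [51,61): 10 bp
  [61,71): 10 bp
  [71,80): 9 bp
  [80,85): 5 bp
  [85,92): 7 bp
  [92,99): 7 bp
  [99,105): 6 bp
  [105,111): 6 bp
  [111,130): 19 bp
  [130,135): 5 bp
  [135,145): 10 bp
  [145,152): 7 bp
  [152,159): 7 bp
  [159,170): 11 bp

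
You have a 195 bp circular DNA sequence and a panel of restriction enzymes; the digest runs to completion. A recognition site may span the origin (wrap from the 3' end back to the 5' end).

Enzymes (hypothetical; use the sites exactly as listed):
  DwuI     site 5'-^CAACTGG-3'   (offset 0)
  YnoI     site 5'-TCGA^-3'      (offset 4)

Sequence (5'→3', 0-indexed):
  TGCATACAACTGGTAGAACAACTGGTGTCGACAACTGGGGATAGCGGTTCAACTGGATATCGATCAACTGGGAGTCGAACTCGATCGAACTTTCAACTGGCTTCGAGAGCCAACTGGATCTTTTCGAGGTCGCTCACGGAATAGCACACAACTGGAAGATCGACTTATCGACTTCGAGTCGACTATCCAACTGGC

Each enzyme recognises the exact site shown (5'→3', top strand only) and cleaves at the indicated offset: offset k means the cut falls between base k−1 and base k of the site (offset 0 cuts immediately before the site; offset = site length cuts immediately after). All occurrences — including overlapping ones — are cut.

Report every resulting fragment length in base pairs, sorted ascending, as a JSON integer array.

[1,4,4,5,5,5,6,6,8,12,13,13,14,14,14,15,17,18,21]

Site scan:
  DwuI (CAACTGG, off=0): starts [6, 18, 31, 49, 64, 93, 110, 148, 187] → cuts [6, 18, 31, 49, 64, 93, 110, 148, 187]
  YnoI (TCGA, off=4): starts [27, 59, 74, 80, 84, 102, 123, 159, 167, 173, 178] → cuts [31, 63, 78, 84, 88, 106, 127, 163, 171, 177, 182]

Pooled cuts: [6, 18, 31, 49, 63, 64, 78, 84, 88, 93, 106, 110, 127, 148, 163, 171, 177, 182, 187]

Fragment lengths:
  6→18: 12 bp
  18→31: 13 bp
  31→49: 18 bp
  49→63: 14 bp
  63→64: 1 bp
  64→78: 14 bp
  78→84: 6 bp
  84→88: 4 bp
  88→93: 5 bp
  93→106: 13 bp
  106→110: 4 bp
  110→127: 17 bp
  127→148: 21 bp
  148→163: 15 bp
  163→171: 8 bp
  171→177: 6 bp
  177→182: 5 bp
  182→187: 5 bp
  187→6 (wrap): 195-187+6 = 14 bp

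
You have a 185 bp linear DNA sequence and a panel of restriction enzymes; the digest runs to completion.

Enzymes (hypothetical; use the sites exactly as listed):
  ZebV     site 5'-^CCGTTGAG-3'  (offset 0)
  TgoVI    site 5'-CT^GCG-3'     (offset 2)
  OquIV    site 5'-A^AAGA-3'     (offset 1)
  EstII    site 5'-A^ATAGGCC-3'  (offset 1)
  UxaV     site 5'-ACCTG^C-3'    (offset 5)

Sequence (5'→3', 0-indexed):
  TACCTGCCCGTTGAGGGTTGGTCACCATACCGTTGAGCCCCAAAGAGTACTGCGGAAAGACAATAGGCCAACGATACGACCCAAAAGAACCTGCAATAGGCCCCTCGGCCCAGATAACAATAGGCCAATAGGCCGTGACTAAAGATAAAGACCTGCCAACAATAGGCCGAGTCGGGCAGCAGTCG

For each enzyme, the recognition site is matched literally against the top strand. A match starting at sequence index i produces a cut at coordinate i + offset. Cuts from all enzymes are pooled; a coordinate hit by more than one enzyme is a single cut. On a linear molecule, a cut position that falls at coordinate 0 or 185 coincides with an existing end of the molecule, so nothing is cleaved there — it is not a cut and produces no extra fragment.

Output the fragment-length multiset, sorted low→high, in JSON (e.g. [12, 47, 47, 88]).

[1,2,5,6,6,6,6,8,8,9,9,13,14,22,22,24,24]

Per-enzyme occurrences:
  ZebV CCGTTGAG/0: at [7, 29] ⇒ [7, 29]
  TgoVI CTGCG/2: at [49] ⇒ [51]
  OquIV AAAGA/1: at [41, 55, 83, 140, 146] ⇒ [42, 56, 84, 141, 147]
  EstII AATAGGCC/1: at [61, 94, 118, 126, 160] ⇒ [62, 95, 119, 127, 161]
  UxaV ACCTGC/5: at [1, 88, 150] ⇒ [6, 93, 155]

All cut coordinates (distinct, sorted): [6, 7, 29, 42, 51, 56, 62, 84, 93, 95, 119, 127, 141, 147, 155, 161]

Fragments:
  [0,6): 6 bp
  [6,7): 1 bp
  [7,29): 22 bp
  [29,42): 13 bp
  [42,51): 9 bp
  [51,56): 5 bp
  [56,62): 6 bp
  [62,84): 22 bp
  [84,93): 9 bp
  [93,95): 2 bp
  [95,119): 24 bp
  [119,127): 8 bp
  [127,141): 14 bp
  [141,147): 6 bp
  [147,155): 8 bp
  [155,161): 6 bp
  [161,185): 24 bp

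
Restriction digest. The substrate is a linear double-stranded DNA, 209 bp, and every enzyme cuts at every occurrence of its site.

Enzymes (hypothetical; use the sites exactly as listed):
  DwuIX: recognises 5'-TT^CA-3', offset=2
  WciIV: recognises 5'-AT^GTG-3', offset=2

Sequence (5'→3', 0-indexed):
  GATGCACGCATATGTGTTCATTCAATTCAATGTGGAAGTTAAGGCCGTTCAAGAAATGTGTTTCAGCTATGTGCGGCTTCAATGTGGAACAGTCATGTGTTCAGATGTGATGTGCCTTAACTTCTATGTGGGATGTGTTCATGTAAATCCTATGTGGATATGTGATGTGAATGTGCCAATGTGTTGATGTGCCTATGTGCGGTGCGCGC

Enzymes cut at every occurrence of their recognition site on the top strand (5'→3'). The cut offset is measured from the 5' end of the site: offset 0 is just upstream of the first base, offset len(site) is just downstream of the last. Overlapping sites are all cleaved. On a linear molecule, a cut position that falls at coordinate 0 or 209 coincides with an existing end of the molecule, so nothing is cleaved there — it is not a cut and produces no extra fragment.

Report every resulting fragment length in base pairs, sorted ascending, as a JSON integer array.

[4,4,4,5,5,5,5,5,5,5,6,6,7,7,8,8,8,8,8,9,13,13,13,14,16,18]

Per-enzyme occurrences:
  DwuIX (TTCA, off=2): starts [16, 20, 25, 47, 61, 77, 99, 137] → cuts [18, 22, 27, 49, 63, 79, 101, 139]
  WciIV (ATGTG, off=2): starts [11, 29, 55, 68, 81, 94, 104, 109, 125, 132, 151, 159, 164, 170, 178, 186, 194] → cuts [13, 31, 57, 70, 83, 96, 106, 111, 127, 134, 153, 161, 166, 172, 180, 188, 196]

Pooled cuts: [13, 18, 22, 27, 31, 49, 57, 63, 70, 79, 83, 96, 101, 106, 111, 127, 134, 139, 153, 161, 166, 172, 180, 188, 196]

Fragments:
  [0,13): 13 bp
  [13,18): 5 bp
  [18,22): 4 bp
  [22,27): 5 bp
  [27,31): 4 bp
  [31,49): 18 bp
  [49,57): 8 bp
  [57,63): 6 bp
  [63,70): 7 bp
  [70,79): 9 bp
  [79,83): 4 bp
  [83,96): 13 bp
  [96,101): 5 bp
  [101,106): 5 bp
  [106,111): 5 bp
  [111,127): 16 bp
  [127,134): 7 bp
  [134,139): 5 bp
  [139,153): 14 bp
  [153,161): 8 bp
  [161,166): 5 bp
  [166,172): 6 bp
  [172,180): 8 bp
  [180,188): 8 bp
  [188,196): 8 bp
  [196,209): 13 bp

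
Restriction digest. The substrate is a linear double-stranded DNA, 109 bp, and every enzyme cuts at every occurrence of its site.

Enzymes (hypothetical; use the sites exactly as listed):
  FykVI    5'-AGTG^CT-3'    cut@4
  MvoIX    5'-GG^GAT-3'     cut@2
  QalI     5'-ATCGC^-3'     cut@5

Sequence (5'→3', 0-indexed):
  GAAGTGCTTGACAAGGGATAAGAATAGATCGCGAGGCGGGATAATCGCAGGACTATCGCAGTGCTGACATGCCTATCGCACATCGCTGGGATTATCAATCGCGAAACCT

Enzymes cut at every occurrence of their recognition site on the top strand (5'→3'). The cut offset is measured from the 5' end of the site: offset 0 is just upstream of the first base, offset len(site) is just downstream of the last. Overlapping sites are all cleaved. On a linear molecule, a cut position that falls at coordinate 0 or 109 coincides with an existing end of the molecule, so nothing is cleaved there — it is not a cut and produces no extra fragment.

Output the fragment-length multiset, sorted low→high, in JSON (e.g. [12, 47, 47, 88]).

[3,4,6,7,7,7,9,10,11,13,16,16]

Per-enzyme occurrences:
  FykVI AGTGCT/4: at [2, 59] ⇒ [6, 63]
  MvoIX GGGAT/2: at [14, 37, 87] ⇒ [16, 39, 89]
  QalI ATCGC/5: at [27, 43, 54, 74, 81, 97] ⇒ [32, 48, 59, 79, 86, 102]

All cut coordinates (distinct, sorted): [6, 16, 32, 39, 48, 59, 63, 79, 86, 89, 102]

Fragment lengths:
  [0,6): 6 bp
  [6,16): 10 bp
  [16,32): 16 bp
  [32,39): 7 bp
  [39,48): 9 bp
  [48,59): 11 bp
  [59,63): 4 bp
  [63,79): 16 bp
  [79,86): 7 bp
  [86,89): 3 bp
  [89,102): 13 bp
  [102,109): 7 bp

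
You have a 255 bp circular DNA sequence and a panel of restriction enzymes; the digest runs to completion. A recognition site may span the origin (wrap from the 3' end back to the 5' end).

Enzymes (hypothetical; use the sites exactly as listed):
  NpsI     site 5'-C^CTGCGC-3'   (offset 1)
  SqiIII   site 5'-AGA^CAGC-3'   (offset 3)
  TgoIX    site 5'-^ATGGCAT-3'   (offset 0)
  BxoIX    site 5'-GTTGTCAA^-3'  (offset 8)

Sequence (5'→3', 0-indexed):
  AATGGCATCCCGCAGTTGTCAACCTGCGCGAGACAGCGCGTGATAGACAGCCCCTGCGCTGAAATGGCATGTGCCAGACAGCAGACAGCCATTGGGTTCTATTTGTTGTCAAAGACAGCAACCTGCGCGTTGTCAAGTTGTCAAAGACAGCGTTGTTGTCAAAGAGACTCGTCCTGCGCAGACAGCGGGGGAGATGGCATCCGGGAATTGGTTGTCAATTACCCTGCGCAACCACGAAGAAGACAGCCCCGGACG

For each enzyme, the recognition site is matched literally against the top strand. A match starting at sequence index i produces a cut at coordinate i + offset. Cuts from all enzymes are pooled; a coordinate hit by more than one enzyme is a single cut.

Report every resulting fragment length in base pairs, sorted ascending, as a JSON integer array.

[1,3,3,5,6,7,7,8,9,10,10,11,11,13,14,14,15,15,20,21,25,27]

Site scan:
  NpsI CCTGCGC/1: at [22, 52, 121, 172, 222] ⇒ [23, 53, 122, 173, 223]
  SqiIII AGACAGC/3: at [30, 44, 75, 82, 112, 144, 179, 240] ⇒ [33, 47, 78, 85, 115, 147, 182, 243]
  TgoIX ATGGCAT/0: at [1, 63, 193] ⇒ [1, 63, 193]
  BxoIX GTTGTCAA/8: at [14, 104, 128, 136, 154, 210] ⇒ [22, 112, 136, 144, 162, 218]

All cut coordinates (distinct, sorted): [1, 22, 23, 33, 47, 53, 63, 78, 85, 112, 115, 122, 136, 144, 147, 162, 173, 182, 193, 218, 223, 243]

Fragments:
  1→22: 21 bp
  22→23: 1 bp
  23→33: 10 bp
  33→47: 14 bp
  47→53: 6 bp
  53→63: 10 bp
  63→78: 15 bp
  78→85: 7 bp
  85→112: 27 bp
  112→115: 3 bp
  115→122: 7 bp
  122→136: 14 bp
  136→144: 8 bp
  144→147: 3 bp
  147→162: 15 bp
  162→173: 11 bp
  173→182: 9 bp
  182→193: 11 bp
  193→218: 25 bp
  218→223: 5 bp
  223→243: 20 bp
  243→1 (wrap): 255-243+1 = 13 bp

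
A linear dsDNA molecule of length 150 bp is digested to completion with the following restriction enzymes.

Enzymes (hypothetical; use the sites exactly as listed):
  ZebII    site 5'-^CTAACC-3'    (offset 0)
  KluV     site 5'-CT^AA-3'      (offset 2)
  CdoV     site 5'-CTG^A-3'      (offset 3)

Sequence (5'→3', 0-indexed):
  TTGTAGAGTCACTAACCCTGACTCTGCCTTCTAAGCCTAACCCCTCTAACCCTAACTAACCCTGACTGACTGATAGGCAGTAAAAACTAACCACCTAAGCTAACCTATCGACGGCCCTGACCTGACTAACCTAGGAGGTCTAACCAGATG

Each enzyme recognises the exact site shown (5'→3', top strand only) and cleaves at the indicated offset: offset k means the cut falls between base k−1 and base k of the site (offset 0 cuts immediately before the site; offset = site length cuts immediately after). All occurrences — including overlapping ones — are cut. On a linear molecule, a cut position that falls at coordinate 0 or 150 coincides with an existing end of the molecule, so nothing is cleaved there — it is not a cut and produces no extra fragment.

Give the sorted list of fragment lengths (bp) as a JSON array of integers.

Site scan:
  ZebII (CTAACC, off=0): starts [11, 36, 45, 55, 86, 99, 125, 139] → cuts [11, 36, 45, 55, 86, 99, 125, 139]
  KluV (CTAA, off=2): starts [11, 30, 36, 45, 51, 55, 86, 94, 99, 125, 139] → cuts [13, 32, 38, 47, 53, 57, 88, 96, 101, 127, 141]
  CdoV (CTGA, off=3): starts [17, 61, 65, 69, 116, 121] → cuts [20, 64, 68, 72, 119, 124]

Pooled cuts: [11, 13, 20, 32, 36, 38, 45, 47, 53, 55, 57, 64, 68, 72, 86, 88, 96, 99, 101, 119, 124, 125, 127, 139, 141]

Fragment lengths:
  [0,11): 11 bp
  [11,13): 2 bp
  [13,20): 7 bp
  [20,32): 12 bp
  [32,36): 4 bp
  [36,38): 2 bp
  [38,45): 7 bp
  [45,47): 2 bp
  [47,53): 6 bp
  [53,55): 2 bp
  [55,57): 2 bp
  [57,64): 7 bp
  [64,68): 4 bp
  [68,72): 4 bp
  [72,86): 14 bp
  [86,88): 2 bp
  [88,96): 8 bp
  [96,99): 3 bp
  [99,101): 2 bp
  [101,119): 18 bp
  [119,124): 5 bp
  [124,125): 1 bp
  [125,127): 2 bp
  [127,139): 12 bp
  [139,141): 2 bp
  [141,150): 9 bp

[1,2,2,2,2,2,2,2,2,2,3,4,4,4,5,6,7,7,7,8,9,11,12,12,14,18]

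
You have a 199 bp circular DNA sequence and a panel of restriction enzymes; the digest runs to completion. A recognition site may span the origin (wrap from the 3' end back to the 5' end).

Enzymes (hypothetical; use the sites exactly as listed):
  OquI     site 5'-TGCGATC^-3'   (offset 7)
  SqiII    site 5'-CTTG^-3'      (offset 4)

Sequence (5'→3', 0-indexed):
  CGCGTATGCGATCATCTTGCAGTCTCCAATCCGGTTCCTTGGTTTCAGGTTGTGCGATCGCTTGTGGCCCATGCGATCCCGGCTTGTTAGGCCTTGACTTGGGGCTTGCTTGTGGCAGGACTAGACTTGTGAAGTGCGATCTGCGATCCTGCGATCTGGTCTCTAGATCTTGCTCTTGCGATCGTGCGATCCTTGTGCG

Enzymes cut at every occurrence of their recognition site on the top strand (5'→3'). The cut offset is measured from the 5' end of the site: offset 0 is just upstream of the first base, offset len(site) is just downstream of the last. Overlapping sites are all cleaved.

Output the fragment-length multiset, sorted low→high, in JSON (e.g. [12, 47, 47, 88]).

[4,4,5,5,5,6,6,7,7,8,8,8,10,12,14,16,17,17,18,22]

Per-enzyme occurrences:
  OquI (TGCGATC, off=7): starts [6, 52, 71, 134, 141, 149, 176, 184] → cuts [13, 59, 78, 141, 148, 156, 183, 191]
  SqiII (CTTG, off=4): starts [15, 37, 60, 82, 92, 97, 104, 108, 125, 168, 174, 191] → cuts [19, 41, 64, 86, 96, 101, 108, 112, 129, 172, 178, 195]

Pooled cuts: [13, 19, 41, 59, 64, 78, 86, 96, 101, 108, 112, 129, 141, 148, 156, 172, 178, 183, 191, 195]

Fragments:
  13→19: 6 bp
  19→41: 22 bp
  41→59: 18 bp
  59→64: 5 bp
  64→78: 14 bp
  78→86: 8 bp
  86→96: 10 bp
  96→101: 5 bp
  101→108: 7 bp
  108→112: 4 bp
  112→129: 17 bp
  129→141: 12 bp
  141→148: 7 bp
  148→156: 8 bp
  156→172: 16 bp
  172→178: 6 bp
  178→183: 5 bp
  183→191: 8 bp
  191→195: 4 bp
  195→13 (wrap): 199-195+13 = 17 bp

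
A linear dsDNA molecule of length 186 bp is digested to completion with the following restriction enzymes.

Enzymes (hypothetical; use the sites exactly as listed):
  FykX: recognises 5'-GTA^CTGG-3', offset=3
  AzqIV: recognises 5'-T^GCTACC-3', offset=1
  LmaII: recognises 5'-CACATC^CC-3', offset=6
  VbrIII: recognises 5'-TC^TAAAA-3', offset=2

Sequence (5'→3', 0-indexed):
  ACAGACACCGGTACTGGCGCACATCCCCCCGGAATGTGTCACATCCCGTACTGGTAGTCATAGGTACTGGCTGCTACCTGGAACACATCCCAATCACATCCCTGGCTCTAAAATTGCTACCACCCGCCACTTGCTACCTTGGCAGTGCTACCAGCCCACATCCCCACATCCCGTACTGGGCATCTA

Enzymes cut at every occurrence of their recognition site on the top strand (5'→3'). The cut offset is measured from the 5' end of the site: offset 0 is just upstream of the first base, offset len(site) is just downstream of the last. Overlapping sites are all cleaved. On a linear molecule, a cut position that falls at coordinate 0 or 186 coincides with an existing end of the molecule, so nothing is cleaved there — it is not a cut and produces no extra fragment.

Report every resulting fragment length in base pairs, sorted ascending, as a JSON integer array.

[5,5,6,7,8,8,11,11,12,13,14,16,16,17,17,20]

Scan for sites:
  FykX GTACTGG/3: at [10, 47, 63, 172] ⇒ [13, 50, 66, 175]
  AzqIV TGCTACC/1: at [71, 114, 131, 145] ⇒ [72, 115, 132, 146]
  LmaII CACATCCC/6: at [19, 39, 83, 94, 156, 164] ⇒ [25, 45, 89, 100, 162, 170]
  VbrIII TCTAAAA/2: at [106] ⇒ [108]

All cut coordinates (distinct, sorted): [13, 25, 45, 50, 66, 72, 89, 100, 108, 115, 132, 146, 162, 170, 175]

Fragments:
  [0,13): 13 bp
  [13,25): 12 bp
  [25,45): 20 bp
  [45,50): 5 bp
  [50,66): 16 bp
  [66,72): 6 bp
  [72,89): 17 bp
  [89,100): 11 bp
  [100,108): 8 bp
  [108,115): 7 bp
  [115,132): 17 bp
  [132,146): 14 bp
  [146,162): 16 bp
  [162,170): 8 bp
  [170,175): 5 bp
  [175,186): 11 bp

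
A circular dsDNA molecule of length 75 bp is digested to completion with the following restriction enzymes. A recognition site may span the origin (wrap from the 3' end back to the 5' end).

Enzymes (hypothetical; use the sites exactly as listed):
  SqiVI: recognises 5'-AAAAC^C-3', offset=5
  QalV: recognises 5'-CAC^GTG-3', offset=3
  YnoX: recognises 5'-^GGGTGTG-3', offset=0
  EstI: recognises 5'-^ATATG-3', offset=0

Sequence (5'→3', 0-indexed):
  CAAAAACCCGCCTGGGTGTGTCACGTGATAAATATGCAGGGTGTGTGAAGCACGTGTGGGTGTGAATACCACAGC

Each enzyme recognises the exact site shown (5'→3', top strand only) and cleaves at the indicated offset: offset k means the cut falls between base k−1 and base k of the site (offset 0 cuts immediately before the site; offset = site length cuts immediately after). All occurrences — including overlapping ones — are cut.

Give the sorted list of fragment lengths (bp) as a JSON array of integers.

Site scan:
  SqiVI AAAACC/5: at [2] ⇒ [7]
  QalV CACGTG/3: at [21, 50] ⇒ [24, 53]
  YnoX GGGTGTG/0: at [13, 38, 57] ⇒ [13, 38, 57]
  EstI ATATG/0: at [31] ⇒ [31]

All cut coordinates (distinct, sorted): [7, 13, 24, 31, 38, 53, 57]

Fragments:
  7→13: 6 bp
  13→24: 11 bp
  24→31: 7 bp
  31→38: 7 bp
  38→53: 15 bp
  53→57: 4 bp
  57→7 (wrap): 75-57+7 = 25 bp

[4,6,7,7,11,15,25]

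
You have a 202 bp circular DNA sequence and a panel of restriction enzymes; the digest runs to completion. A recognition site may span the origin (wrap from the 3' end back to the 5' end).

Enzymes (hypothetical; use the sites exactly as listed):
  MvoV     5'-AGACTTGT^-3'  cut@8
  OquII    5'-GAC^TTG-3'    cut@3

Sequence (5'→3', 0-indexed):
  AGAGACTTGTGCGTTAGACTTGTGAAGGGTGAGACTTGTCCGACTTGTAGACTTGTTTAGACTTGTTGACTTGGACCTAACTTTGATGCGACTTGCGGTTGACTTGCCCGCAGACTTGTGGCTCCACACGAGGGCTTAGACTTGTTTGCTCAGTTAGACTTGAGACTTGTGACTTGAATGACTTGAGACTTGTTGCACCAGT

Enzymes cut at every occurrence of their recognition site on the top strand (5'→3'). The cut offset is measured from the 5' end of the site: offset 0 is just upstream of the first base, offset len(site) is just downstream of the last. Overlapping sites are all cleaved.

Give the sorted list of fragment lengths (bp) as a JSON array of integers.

Scan for sites:
  MvoV (AGACTTGT, off=8): starts [2, 15, 31, 48, 58, 111, 137, 162, 185] → cuts [10, 23, 39, 56, 66, 119, 145, 170, 193]
  OquII (GACTTG, off=3): starts [3, 16, 32, 41, 49, 59, 67, 89, 100, 112, 138, 156, 163, 170, 179, 186] → cuts [6, 19, 35, 44, 52, 62, 70, 92, 103, 115, 141, 159, 166, 173, 182, 189]

All cut coordinates (distinct, sorted): [6, 10, 19, 23, 35, 39, 44, 52, 56, 62, 66, 70, 92, 103, 115, 119, 141, 145, 159, 166, 170, 173, 182, 189, 193]

Fragment lengths:
  6→10: 4 bp
  10→19: 9 bp
  19→23: 4 bp
  23→35: 12 bp
  35→39: 4 bp
  39→44: 5 bp
  44→52: 8 bp
  52→56: 4 bp
  56→62: 6 bp
  62→66: 4 bp
  66→70: 4 bp
  70→92: 22 bp
  92→103: 11 bp
  103→115: 12 bp
  115→119: 4 bp
  119→141: 22 bp
  141→145: 4 bp
  145→159: 14 bp
  159→166: 7 bp
  166→170: 4 bp
  170→173: 3 bp
  173→182: 9 bp
  182→189: 7 bp
  189→193: 4 bp
  193→6 (wrap): 202-193+6 = 15 bp

[3,4,4,4,4,4,4,4,4,4,4,5,6,7,7,8,9,9,11,12,12,14,15,22,22]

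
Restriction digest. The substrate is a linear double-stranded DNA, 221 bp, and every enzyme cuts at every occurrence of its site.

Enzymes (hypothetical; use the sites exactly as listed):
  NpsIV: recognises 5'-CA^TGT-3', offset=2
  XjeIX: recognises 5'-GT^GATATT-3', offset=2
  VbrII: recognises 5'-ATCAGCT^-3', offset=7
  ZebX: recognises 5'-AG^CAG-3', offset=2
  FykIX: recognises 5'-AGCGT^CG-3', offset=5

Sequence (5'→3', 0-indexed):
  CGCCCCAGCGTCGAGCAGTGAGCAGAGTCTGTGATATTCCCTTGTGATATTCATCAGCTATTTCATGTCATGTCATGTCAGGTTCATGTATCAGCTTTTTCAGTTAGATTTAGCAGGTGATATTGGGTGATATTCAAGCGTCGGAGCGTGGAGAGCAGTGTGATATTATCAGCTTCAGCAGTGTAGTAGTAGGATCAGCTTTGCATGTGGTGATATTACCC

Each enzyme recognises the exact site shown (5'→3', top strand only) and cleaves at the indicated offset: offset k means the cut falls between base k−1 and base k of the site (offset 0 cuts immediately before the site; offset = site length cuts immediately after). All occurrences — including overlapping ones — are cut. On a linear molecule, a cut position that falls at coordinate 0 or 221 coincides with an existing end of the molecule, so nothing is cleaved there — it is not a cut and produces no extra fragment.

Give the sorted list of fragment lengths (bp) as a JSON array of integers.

Scan for sites:
  NpsIV CATGT/2: at [63, 68, 73, 84, 203] ⇒ [65, 70, 75, 86, 205]
  XjeIX GTGATATT/2: at [30, 43, 116, 126, 159, 209] ⇒ [32, 45, 118, 128, 161, 211]
  VbrII ATCAGCT/7: at [52, 89, 167, 193] ⇒ [59, 96, 174, 200]
  ZebX AGCAG/2: at [13, 20, 111, 153, 176] ⇒ [15, 22, 113, 155, 178]
  FykIX AGCGTCG/5: at [6, 136] ⇒ [11, 141]

All cut coordinates (distinct, sorted): [11, 15, 22, 32, 45, 59, 65, 70, 75, 86, 96, 113, 118, 128, 141, 155, 161, 174, 178, 200, 205, 211]

Fragment lengths:
  [0,11): 11 bp
  [11,15): 4 bp
  [15,22): 7 bp
  [22,32): 10 bp
  [32,45): 13 bp
  [45,59): 14 bp
  [59,65): 6 bp
  [65,70): 5 bp
  [70,75): 5 bp
  [75,86): 11 bp
  [86,96): 10 bp
  [96,113): 17 bp
  [113,118): 5 bp
  [118,128): 10 bp
  [128,141): 13 bp
  [141,155): 14 bp
  [155,161): 6 bp
  [161,174): 13 bp
  [174,178): 4 bp
  [178,200): 22 bp
  [200,205): 5 bp
  [205,211): 6 bp
  [211,221): 10 bp

[4,4,5,5,5,5,6,6,6,7,10,10,10,10,11,11,13,13,13,14,14,17,22]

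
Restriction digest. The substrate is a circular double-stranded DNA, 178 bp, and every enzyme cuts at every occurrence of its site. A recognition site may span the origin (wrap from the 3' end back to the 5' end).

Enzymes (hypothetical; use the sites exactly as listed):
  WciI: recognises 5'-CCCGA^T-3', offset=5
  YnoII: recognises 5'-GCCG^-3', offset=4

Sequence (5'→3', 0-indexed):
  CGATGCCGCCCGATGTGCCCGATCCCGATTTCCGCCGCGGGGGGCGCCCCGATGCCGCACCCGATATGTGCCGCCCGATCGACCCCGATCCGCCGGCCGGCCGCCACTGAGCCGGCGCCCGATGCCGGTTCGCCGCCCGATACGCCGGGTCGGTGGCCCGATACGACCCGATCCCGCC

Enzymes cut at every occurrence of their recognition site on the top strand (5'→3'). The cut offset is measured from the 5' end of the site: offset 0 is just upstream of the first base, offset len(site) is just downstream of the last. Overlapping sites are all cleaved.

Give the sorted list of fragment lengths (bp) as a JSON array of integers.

Site scan:
  WciI CCCGAT/5: at [8, 17, 23, 47, 59, 73, 83, 117, 135, 156, 166, 176] ⇒ [3, 13, 22, 28, 52, 64, 78, 88, 122, 140, 161, 171]
  YnoII GCCG/4: at [4, 33, 53, 69, 91, 95, 99, 110, 123, 131, 143] ⇒ [8, 37, 57, 73, 95, 99, 103, 114, 127, 135, 147]

Pooled cuts: [3, 8, 13, 22, 28, 37, 52, 57, 64, 73, 78, 88, 95, 99, 103, 114, 122, 127, 135, 140, 147, 161, 171]

Fragments:
  3→8: 5 bp
  8→13: 5 bp
  13→22: 9 bp
  22→28: 6 bp
  28→37: 9 bp
  37→52: 15 bp
  52→57: 5 bp
  57→64: 7 bp
  64→73: 9 bp
  73→78: 5 bp
  78→88: 10 bp
  88→95: 7 bp
  95→99: 4 bp
  99→103: 4 bp
  103→114: 11 bp
  114→122: 8 bp
  122→127: 5 bp
  127→135: 8 bp
  135→140: 5 bp
  140→147: 7 bp
  147→161: 14 bp
  161→171: 10 bp
  171→3 (wrap): 178-171+3 = 10 bp

[4,4,5,5,5,5,5,5,6,7,7,7,8,8,9,9,9,10,10,10,11,14,15]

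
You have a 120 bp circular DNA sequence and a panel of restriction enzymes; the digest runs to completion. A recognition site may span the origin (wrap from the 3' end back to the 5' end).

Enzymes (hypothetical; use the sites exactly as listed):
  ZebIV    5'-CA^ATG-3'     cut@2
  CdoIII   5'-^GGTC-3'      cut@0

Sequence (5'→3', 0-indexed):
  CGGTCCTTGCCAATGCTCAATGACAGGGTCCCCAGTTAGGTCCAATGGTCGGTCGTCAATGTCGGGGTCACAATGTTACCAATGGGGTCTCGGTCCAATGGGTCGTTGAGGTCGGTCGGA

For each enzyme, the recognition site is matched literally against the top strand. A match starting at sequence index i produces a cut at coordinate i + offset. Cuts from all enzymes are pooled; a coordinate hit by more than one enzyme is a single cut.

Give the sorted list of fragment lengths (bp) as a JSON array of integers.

[2,3,4,4,4,6,6,6,7,7,7,7,8,8,9,9,11,12]

Per-enzyme occurrences:
  ZebIV (CAATG, off=2): starts [10, 17, 42, 56, 70, 79, 95] → cuts [12, 19, 44, 58, 72, 81, 97]
  CdoIII (GGTC, off=0): starts [1, 26, 38, 46, 50, 65, 85, 91, 100, 109, 113] → cuts [1, 26, 38, 46, 50, 65, 85, 91, 100, 109, 113]

Pooled cuts: [1, 12, 19, 26, 38, 44, 46, 50, 58, 65, 72, 81, 85, 91, 97, 100, 109, 113]

Fragment lengths:
  1→12: 11 bp
  12→19: 7 bp
  19→26: 7 bp
  26→38: 12 bp
  38→44: 6 bp
  44→46: 2 bp
  46→50: 4 bp
  50→58: 8 bp
  58→65: 7 bp
  65→72: 7 bp
  72→81: 9 bp
  81→85: 4 bp
  85→91: 6 bp
  91→97: 6 bp
  97→100: 3 bp
  100→109: 9 bp
  109→113: 4 bp
  113→1 (wrap): 120-113+1 = 8 bp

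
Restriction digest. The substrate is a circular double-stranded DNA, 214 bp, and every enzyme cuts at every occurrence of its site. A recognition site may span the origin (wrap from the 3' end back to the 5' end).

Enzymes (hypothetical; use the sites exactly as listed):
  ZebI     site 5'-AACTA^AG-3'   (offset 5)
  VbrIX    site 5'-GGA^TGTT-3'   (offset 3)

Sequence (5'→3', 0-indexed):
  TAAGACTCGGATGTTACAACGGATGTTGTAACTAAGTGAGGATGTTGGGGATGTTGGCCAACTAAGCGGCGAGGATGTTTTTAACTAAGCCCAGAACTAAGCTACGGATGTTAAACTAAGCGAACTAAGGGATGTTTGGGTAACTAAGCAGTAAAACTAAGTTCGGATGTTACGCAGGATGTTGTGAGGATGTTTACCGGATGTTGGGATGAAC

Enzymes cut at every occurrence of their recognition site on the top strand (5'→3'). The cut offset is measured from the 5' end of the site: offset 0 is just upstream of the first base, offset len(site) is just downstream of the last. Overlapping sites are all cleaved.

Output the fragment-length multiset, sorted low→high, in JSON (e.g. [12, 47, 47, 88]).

Scan for sites:
  ZebI (AACTAAG, off=5): starts [29, 59, 82, 94, 113, 122, 141, 154, 211] → cuts [2, 34, 64, 87, 99, 118, 127, 146, 159]
  VbrIX (GGATGTT, off=3): starts [8, 20, 39, 48, 72, 105, 129, 164, 176, 187, 198] → cuts [11, 23, 42, 51, 75, 108, 132, 167, 179, 190, 201]

All cut coordinates (distinct, sorted): [2, 11, 23, 34, 42, 51, 64, 75, 87, 99, 108, 118, 127, 132, 146, 159, 167, 179, 190, 201]

Fragment lengths:
  2→11: 9 bp
  11→23: 12 bp
  23→34: 11 bp
  34→42: 8 bp
  42→51: 9 bp
  51→64: 13 bp
  64→75: 11 bp
  75→87: 12 bp
  87→99: 12 bp
  99→108: 9 bp
  108→118: 10 bp
  118→127: 9 bp
  127→132: 5 bp
  132→146: 14 bp
  146→159: 13 bp
  159→167: 8 bp
  167→179: 12 bp
  179→190: 11 bp
  190→201: 11 bp
  201→2 (wrap): 214-201+2 = 15 bp

[5,8,8,9,9,9,9,10,11,11,11,11,12,12,12,12,13,13,14,15]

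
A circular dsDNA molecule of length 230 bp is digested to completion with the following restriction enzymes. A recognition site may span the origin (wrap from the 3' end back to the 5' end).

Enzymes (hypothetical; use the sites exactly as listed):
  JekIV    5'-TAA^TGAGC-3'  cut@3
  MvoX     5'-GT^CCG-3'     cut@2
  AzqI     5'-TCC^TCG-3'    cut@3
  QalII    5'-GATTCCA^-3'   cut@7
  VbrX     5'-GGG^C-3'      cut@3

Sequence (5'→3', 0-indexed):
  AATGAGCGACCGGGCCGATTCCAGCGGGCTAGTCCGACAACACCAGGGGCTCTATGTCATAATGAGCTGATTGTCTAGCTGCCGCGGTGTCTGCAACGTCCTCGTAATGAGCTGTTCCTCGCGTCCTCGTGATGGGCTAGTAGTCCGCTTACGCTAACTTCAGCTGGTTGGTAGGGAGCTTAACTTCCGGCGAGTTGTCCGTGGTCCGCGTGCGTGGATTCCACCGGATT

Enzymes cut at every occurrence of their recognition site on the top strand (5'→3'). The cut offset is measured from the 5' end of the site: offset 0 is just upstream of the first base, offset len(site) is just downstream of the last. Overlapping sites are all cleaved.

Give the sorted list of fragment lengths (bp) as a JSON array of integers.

Per-enzyme occurrences:
  JekIV (TAATGAGC, off=3): starts [59, 104, 229] → cuts [2, 62, 107]
  MvoX (GTCCG, off=2): starts [31, 142, 196, 203] → cuts [33, 144, 198, 205]
  AzqI (TCCTCG, off=3): starts [98, 115, 123] → cuts [101, 118, 126]
  QalII (GATTCCA, off=7): starts [16, 216] → cuts [23, 223]
  VbrX (GGGC, off=3): starts [11, 25, 46, 133] → cuts [14, 28, 49, 136]

Pooled cuts: [2, 14, 23, 28, 33, 49, 62, 101, 107, 118, 126, 136, 144, 198, 205, 223]

Fragment lengths:
  2→14: 12 bp
  14→23: 9 bp
  23→28: 5 bp
  28→33: 5 bp
  33→49: 16 bp
  49→62: 13 bp
  62→101: 39 bp
  101→107: 6 bp
  107→118: 11 bp
  118→126: 8 bp
  126→136: 10 bp
  136→144: 8 bp
  144→198: 54 bp
  198→205: 7 bp
  205→223: 18 bp
  223→2 (wrap): 230-223+2 = 9 bp

[5,5,6,7,8,8,9,9,10,11,12,13,16,18,39,54]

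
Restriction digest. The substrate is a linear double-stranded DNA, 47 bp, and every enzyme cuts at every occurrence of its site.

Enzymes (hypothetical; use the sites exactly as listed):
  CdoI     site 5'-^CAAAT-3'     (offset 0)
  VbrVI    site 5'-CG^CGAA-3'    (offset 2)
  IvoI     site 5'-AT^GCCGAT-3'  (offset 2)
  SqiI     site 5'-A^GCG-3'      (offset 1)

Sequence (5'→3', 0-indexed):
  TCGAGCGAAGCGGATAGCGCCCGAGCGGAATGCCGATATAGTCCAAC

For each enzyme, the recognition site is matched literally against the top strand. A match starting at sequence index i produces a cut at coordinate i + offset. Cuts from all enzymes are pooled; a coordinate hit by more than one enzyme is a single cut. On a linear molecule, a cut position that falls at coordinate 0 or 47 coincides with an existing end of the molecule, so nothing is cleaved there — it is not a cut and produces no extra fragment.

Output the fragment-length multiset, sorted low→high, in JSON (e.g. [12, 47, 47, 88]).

Site scan:
  CdoI (CAAAT, off=0): no sites
  VbrVI (CGCGAA, off=2): no sites
  IvoI (ATGCCGAT, off=2): starts [29] → cuts [31]
  SqiI (AGCG, off=1): starts [3, 8, 15, 23] → cuts [4, 9, 16, 24]

All cut coordinates (distinct, sorted): [4, 9, 16, 24, 31]

Fragments:
  [0,4): 4 bp
  [4,9): 5 bp
  [9,16): 7 bp
  [16,24): 8 bp
  [24,31): 7 bp
  [31,47): 16 bp

[4,5,7,7,8,16]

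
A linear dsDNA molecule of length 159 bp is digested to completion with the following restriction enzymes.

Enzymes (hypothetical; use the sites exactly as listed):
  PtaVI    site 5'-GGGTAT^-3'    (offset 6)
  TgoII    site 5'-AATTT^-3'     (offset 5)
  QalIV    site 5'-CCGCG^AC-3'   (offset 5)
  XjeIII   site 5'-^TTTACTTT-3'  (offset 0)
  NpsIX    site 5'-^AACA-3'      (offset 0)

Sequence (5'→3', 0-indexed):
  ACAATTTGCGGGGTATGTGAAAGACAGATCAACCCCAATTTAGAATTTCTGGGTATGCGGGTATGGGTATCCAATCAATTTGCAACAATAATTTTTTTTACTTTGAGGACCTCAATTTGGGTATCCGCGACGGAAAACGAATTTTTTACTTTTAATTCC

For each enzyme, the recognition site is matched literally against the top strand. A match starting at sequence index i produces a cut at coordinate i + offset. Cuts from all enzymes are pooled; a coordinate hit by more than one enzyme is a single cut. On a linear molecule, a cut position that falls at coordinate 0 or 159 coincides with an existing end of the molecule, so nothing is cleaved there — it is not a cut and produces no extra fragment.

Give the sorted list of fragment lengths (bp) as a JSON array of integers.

Per-enzyme occurrences:
  PtaVI (GGGTAT, off=6): starts [10, 50, 58, 64, 118] → cuts [16, 56, 64, 70, 124]
  TgoII (AATTT, off=5): starts [2, 36, 43, 76, 89, 113, 139] → cuts [7, 41, 48, 81, 94, 118, 144]
  QalIV (CCGCGAC, off=5): starts [124] → cuts [129]
  XjeIII (TTTACTTT, off=0): starts [96, 144] → cuts [96, 144]
  NpsIX (AACA, off=0): starts [83] → cuts [83]

All cut coordinates (distinct, sorted): [7, 16, 41, 48, 56, 64, 70, 81, 83, 94, 96, 118, 124, 129, 144]

Fragment lengths:
  [0,7): 7 bp
  [7,16): 9 bp
  [16,41): 25 bp
  [41,48): 7 bp
  [48,56): 8 bp
  [56,64): 8 bp
  [64,70): 6 bp
  [70,81): 11 bp
  [81,83): 2 bp
  [83,94): 11 bp
  [94,96): 2 bp
  [96,118): 22 bp
  [118,124): 6 bp
  [124,129): 5 bp
  [129,144): 15 bp
  [144,159): 15 bp

[2,2,5,6,6,7,7,8,8,9,11,11,15,15,22,25]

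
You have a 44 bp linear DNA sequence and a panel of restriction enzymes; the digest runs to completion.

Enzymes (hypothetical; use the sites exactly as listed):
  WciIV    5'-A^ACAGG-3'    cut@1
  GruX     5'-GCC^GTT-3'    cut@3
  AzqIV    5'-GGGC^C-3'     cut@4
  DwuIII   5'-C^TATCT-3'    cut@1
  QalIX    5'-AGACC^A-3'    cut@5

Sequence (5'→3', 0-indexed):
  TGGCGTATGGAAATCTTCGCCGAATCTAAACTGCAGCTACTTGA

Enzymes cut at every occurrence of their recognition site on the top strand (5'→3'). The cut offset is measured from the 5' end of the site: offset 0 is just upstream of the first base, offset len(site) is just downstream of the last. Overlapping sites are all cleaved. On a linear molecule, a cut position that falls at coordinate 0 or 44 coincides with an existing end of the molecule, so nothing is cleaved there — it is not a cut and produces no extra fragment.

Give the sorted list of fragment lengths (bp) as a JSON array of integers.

[44]

Site scan:
  WciIV (AACAGG, off=1): no sites
  GruX (GCCGTT, off=3): no sites
  AzqIV (GGGCC, off=4): no sites
  DwuIII (CTATCT, off=1): no sites
  QalIX (AGACCA, off=5): no sites

All cut coordinates (distinct, sorted): ∅

Fragment lengths:
  no cuts → one linear fragment of 44 bp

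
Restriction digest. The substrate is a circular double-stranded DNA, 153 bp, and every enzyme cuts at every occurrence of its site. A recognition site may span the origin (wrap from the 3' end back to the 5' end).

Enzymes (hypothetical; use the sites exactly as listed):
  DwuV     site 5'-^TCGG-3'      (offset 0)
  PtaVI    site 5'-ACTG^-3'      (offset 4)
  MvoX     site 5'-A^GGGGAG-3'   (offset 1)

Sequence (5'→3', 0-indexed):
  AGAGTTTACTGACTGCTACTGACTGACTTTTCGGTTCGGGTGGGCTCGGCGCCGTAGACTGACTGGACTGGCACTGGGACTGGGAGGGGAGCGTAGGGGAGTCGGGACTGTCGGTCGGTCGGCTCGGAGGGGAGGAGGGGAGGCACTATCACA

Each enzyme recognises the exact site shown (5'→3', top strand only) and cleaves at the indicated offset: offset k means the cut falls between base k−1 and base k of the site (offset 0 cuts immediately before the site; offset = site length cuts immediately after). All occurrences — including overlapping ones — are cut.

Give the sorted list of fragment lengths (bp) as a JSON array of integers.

[3,4,4,4,4,4,5,5,5,5,5,6,6,6,6,8,9,10,10,16,28]

Scan for sites:
  DwuV TCGG/0: at [30, 35, 45, 101, 110, 114, 118, 123] ⇒ [30, 35, 45, 101, 110, 114, 118, 123]
  PtaVI ACTG/4: at [7, 11, 17, 21, 57, 61, 66, 72, 78, 106] ⇒ [11, 15, 21, 25, 61, 65, 70, 76, 82, 110]
  MvoX AGGGGAG/1: at [84, 94, 127, 135] ⇒ [85, 95, 128, 136]

Pooled cuts: [11, 15, 21, 25, 30, 35, 45, 61, 65, 70, 76, 82, 85, 95, 101, 110, 114, 118, 123, 128, 136]

Fragments:
  11→15: 4 bp
  15→21: 6 bp
  21→25: 4 bp
  25→30: 5 bp
  30→35: 5 bp
  35→45: 10 bp
  45→61: 16 bp
  61→65: 4 bp
  65→70: 5 bp
  70→76: 6 bp
  76→82: 6 bp
  82→85: 3 bp
  85→95: 10 bp
  95→101: 6 bp
  101→110: 9 bp
  110→114: 4 bp
  114→118: 4 bp
  118→123: 5 bp
  123→128: 5 bp
  128→136: 8 bp
  136→11 (wrap): 153-136+11 = 28 bp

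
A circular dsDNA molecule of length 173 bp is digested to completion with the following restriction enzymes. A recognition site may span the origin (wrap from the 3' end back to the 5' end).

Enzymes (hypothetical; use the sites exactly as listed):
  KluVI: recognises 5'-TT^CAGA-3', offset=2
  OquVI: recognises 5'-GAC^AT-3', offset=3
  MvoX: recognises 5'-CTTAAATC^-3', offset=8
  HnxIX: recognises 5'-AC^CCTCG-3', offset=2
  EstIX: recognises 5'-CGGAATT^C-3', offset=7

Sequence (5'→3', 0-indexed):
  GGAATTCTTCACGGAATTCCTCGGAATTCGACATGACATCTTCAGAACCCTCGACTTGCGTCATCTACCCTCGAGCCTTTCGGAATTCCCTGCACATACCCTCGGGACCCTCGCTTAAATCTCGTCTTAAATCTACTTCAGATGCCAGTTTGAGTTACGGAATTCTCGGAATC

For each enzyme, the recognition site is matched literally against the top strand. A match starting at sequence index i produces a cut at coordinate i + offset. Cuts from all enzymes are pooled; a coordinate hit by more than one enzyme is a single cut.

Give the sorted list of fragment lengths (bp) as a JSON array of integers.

[4,5,5,5,6,9,10,12,12,12,13,15,19,20,26]

Per-enzyme occurrences:
  KluVI (TTCAGA, off=2): starts [40, 136] → cuts [42, 138]
  OquVI (GACAT, off=3): starts [29, 34] → cuts [32, 37]
  MvoX (CTTAAATC, off=8): starts [113, 125] → cuts [121, 133]
  HnxIX (ACCCTCG, off=2): starts [46, 66, 97, 106] → cuts [48, 68, 99, 108]
  EstIX (CGGAATTC, off=7): starts [11, 21, 80, 157, 172] → cuts [6, 18, 28, 87, 164]

All cut coordinates (distinct, sorted): [6, 18, 28, 32, 37, 42, 48, 68, 87, 99, 108, 121, 133, 138, 164]

Fragment lengths:
  6→18: 12 bp
  18→28: 10 bp
  28→32: 4 bp
  32→37: 5 bp
  37→42: 5 bp
  42→48: 6 bp
  48→68: 20 bp
  68→87: 19 bp
  87→99: 12 bp
  99→108: 9 bp
  108→121: 13 bp
  121→133: 12 bp
  133→138: 5 bp
  138→164: 26 bp
  164→6 (wrap): 173-164+6 = 15 bp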